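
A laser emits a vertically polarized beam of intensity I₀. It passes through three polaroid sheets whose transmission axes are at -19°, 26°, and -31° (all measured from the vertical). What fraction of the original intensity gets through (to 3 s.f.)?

I₁ = I₀ cos²(-19° − 0°) = I₀ cos²(19°) = 0.894 I₀.
I₂ = I₁ cos²(26° + 19°) = 0.894 I₀ · cos²(45°) = 0.447 I₀.
I₃ = I₂ cos²(-31° − 26°) = 0.447 I₀ · cos²(57°) = 0.1326 I₀.
Transmitted fraction = 0.1326.

≈ 0.133 I₀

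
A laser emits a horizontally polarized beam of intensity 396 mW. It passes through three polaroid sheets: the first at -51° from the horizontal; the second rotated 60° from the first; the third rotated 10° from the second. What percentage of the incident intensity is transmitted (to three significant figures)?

≈ 9.60%

By Malus's law, I₁ = 396 mW · cos²(51°) = 156.8 mW.
I₂ = I₁ · cos²(60°) = 156.8 · 0.25 = 39.21 mW.
I₃ = I₂ · cos²(10°) = 39.21 · 0.9698 = 38.03 mW.
That is 9.603% of the incident intensity.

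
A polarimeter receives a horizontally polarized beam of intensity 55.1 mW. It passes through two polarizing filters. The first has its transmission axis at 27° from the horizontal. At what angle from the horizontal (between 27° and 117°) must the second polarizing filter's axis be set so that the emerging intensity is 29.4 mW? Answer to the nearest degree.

I₁ = I₀ cos²(27° − 0°) = I₀ cos²(27°) = 0.7939 I₀.
Target fraction: 29.4 / 55.1 mW = 0.5336 of I₀.
Need I₂/I₀ = 0.5336, so cos²(θ − 27°) = 0.5336 / 0.7939 = 0.6721.
θ − 27° = arccos(√0.6721) = 34.9°, giving θ ≈ 27 + 34.9 = 61.9°.

θ ≈ 62°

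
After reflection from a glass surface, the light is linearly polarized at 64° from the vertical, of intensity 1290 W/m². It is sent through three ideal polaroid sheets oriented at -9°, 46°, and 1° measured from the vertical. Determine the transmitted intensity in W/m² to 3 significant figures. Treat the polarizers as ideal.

I₁ = 1290 W/m² · cos²(73°) = 110.3 W/m².
I₂ = I₁ · cos²(55°) = 110.3 · 0.329 = 36.28 W/m².
I₃ = I₂ · cos²(45°) = 36.28 · 0.5 = 18.14 W/m².

I ≈ 18.1 W/m²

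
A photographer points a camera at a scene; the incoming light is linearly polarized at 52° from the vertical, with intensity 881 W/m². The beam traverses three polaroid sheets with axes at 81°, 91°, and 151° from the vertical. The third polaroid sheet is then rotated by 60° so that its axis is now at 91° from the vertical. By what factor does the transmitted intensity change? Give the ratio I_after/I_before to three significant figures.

I_new/I_old ≈ 4.00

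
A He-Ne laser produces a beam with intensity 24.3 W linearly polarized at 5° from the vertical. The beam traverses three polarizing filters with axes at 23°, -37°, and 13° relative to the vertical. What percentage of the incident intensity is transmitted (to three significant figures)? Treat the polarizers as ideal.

By Malus's law, I₁ = 24.3 W · cos²(18°) = 21.98 W.
I₂ = I₁ · cos²(60°) = 21.98 · 0.25 = 5.495 W.
I₃ = I₂ · cos²(50°) = 5.495 · 0.4132 = 2.27 W.
That is 9.343% of the incident intensity.

≈ 9.34%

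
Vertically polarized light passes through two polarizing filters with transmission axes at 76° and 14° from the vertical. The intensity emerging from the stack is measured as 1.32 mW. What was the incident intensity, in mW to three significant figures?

I₀ ≈ 102 mW

I₁ = I₀ cos²(76° − 0°) = I₀ cos²(76°) = 0.05853 I₀.
I₂ = I₁ cos²(14° − 76°) = 0.05853 I₀ · cos²(62°) = 0.0129 I₀.
So 1.32 mW = 0.0129 I₀, giving I₀ = 1.32/0.0129 = 102.3 mW.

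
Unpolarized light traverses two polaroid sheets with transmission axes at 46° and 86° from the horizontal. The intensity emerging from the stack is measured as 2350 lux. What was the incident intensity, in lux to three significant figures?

Unpolarized light through the first polarizer → I₁ = ½ I₀, now polarized at 46°.
I₂ = I₁ cos²(86° − 46°) = 0.5 I₀ · cos²(40°) = 0.2934 I₀.
So 2350 lux = 0.2934 I₀, giving I₀ = 2350/0.2934 = 8009 lux.

I₀ ≈ 8010 lux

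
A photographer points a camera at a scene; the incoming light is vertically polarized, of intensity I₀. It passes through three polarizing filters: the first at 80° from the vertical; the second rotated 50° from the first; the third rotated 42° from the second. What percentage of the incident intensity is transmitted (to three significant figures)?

≈ 0.688%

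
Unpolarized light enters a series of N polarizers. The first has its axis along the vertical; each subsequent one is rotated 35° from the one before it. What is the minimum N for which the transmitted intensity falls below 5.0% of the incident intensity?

First polarizer halves the unpolarized light: factor 1/2.
Each further stage multiplies by cos²(35°) = 0.671.
After N polarizers: T = 0.5·0.671^(N−1). Require T < 0.050 ⇒ N−1 > ln(0.050/0.5)/ln(0.671) = 5.77, so N−1 ≥ 6 and N = 7.
Check: N=7 gives T = 0.04564 < 0.050; N=6 gives T = 0.06802.

N = 7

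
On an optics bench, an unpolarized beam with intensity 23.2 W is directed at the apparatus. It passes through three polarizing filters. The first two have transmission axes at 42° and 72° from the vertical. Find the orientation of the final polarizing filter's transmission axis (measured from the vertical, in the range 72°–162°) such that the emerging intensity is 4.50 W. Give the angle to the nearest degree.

θ ≈ 116°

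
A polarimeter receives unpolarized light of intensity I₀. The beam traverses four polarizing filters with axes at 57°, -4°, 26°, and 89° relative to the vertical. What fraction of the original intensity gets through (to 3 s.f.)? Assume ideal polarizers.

≈ 0.0182 I₀

Unpolarized light through the first polarizer → I₁ = ½ I₀, now polarized at 57°.
I₂ = I₁ cos²(-4° − 57°) = 0.5 I₀ · cos²(61°) = 0.1175 I₀.
I₃ = I₂ cos²(26° + 4°) = 0.1175 I₀ · cos²(30°) = 0.08814 I₀.
I₄ = I₃ cos²(89° − 26°) = 0.08814 I₀ · cos²(63°) = 0.01817 I₀.
Transmitted fraction = 0.01817.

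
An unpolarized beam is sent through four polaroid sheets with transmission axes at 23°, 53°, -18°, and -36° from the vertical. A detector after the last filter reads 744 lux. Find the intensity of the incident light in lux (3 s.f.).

I₀ ≈ 2.07e4 lux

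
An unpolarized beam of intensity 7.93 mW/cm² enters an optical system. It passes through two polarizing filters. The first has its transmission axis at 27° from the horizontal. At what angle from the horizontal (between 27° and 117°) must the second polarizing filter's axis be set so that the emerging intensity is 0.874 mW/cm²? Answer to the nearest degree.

θ ≈ 89°

Unpolarized light through the first polarizer → I₁ = ½ I₀, now polarized at 27°.
Target fraction: 0.874 / 7.93 mW/cm² = 0.1102 of I₀.
Need I₂/I₀ = 0.1102, so cos²(θ − 27°) = 0.1102 / 0.5 = 0.2204.
θ − 27° = arccos(√0.2204) = 62.0°, giving θ ≈ 27 + 62.0 = 89.0°.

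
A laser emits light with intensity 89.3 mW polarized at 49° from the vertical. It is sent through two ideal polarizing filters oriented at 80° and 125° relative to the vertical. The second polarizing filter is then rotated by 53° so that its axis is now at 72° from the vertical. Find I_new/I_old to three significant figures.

I_new/I_old ≈ 1.96

Before rotation:
By Malus's law, I₁ = I₀ cos²(80° − 49°) = I₀ cos²(31°) = 0.7347 I₀.
I₂ = I₁ cos²(125° − 80°) = 0.7347 I₀ · cos²(45°) = 0.3674 I₀.
After rotation:
I₁ = I₀ cos²(80° − 49°) = I₀ cos²(31°) = 0.7347 I₀.
I₂ = I₁ cos²(72° − 80°) = 0.7347 I₀ · cos²(8°) = 0.7205 I₀.
Ratio = 0.7205 / 0.3674 = 1.961.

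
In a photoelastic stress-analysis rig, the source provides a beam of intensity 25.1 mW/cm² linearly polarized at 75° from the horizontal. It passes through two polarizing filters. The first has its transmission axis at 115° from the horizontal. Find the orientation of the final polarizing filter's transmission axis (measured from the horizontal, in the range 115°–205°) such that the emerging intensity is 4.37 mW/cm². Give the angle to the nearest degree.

I₁ = I₀ cos²(115° − 75°) = I₀ cos²(40°) = 0.5868 I₀.
Target fraction: 4.37 / 25.1 mW/cm² = 0.1741 of I₀.
Need I₂/I₀ = 0.1741, so cos²(θ − 115°) = 0.1741 / 0.5868 = 0.2967.
θ − 115° = arccos(√0.2967) = 57.0°, giving θ ≈ 115 + 57.0 = 172.0°.

θ ≈ 172°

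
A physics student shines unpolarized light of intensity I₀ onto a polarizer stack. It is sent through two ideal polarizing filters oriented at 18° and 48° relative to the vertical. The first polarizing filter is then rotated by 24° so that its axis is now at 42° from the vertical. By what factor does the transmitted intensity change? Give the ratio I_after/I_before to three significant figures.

I_new/I_old ≈ 1.32

Before rotation:
Unpolarized light through the first polarizer → I₁ = ½ I₀, now polarized at 18°.
I₂ = I₁ cos²(48° − 18°) = 0.5 I₀ · cos²(30°) = 0.375 I₀.
After rotation:
Unpolarized light through the first polarizer → I₁ = ½ I₀, now polarized at 42°.
I₂ = I₁ cos²(48° − 42°) = 0.5 I₀ · cos²(6°) = 0.4945 I₀.
Ratio = 0.4945 / 0.375 = 1.319.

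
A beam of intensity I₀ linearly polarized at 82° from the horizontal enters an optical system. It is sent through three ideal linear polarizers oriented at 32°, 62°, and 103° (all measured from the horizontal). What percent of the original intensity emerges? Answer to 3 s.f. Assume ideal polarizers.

By Malus's law, I₁ = I₀ cos²(32° − 82°) = I₀ cos²(50°) = 0.4132 I₀.
I₂ = I₁ cos²(62° − 32°) = 0.4132 I₀ · cos²(30°) = 0.3099 I₀.
I₃ = I₂ cos²(103° − 62°) = 0.3099 I₀ · cos²(41°) = 0.1765 I₀.
That is 17.65% of the incident intensity.

≈ 17.7%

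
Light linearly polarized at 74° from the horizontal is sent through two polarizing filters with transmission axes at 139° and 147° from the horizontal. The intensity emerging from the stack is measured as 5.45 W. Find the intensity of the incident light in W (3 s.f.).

By Malus's law, I₁ = I₀ cos²(139° − 74°) = I₀ cos²(65°) = 0.1786 I₀.
I₂ = I₁ cos²(147° − 139°) = 0.1786 I₀ · cos²(8°) = 0.1751 I₀.
So 5.45 W = 0.1751 I₀, giving I₀ = 5.45/0.1751 = 31.12 W.

I₀ ≈ 31.1 W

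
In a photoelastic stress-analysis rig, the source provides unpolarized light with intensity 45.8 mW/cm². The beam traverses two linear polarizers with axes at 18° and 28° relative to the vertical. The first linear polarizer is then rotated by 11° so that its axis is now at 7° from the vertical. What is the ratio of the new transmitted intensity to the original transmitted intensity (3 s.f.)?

Before rotation:
Unpolarized light through the first polarizer → I₁ = ½ I₀, now polarized at 18°.
I₂ = I₁ cos²(28° − 18°) = 0.5 I₀ · cos²(10°) = 0.4849 I₀.
After rotation:
Unpolarized light through the first polarizer → I₁ = ½ I₀, now polarized at 7°.
I₂ = I₁ cos²(28° − 7°) = 0.5 I₀ · cos²(21°) = 0.4358 I₀.
Ratio = 0.4358 / 0.4849 = 0.8987.

I_new/I_old ≈ 0.899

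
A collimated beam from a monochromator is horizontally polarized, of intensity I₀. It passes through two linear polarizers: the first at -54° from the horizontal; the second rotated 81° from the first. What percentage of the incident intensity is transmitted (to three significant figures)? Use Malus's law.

≈ 0.845%

By Malus's law, I₁ = I₀ cos²(-54° − 0°) = I₀ cos²(54°) = 0.3455 I₀.
I₂ = I₁ cos²(81°) = 0.3455 · 0.02447 I₀ = 0.008455 I₀.
That is 0.8455% of the incident intensity.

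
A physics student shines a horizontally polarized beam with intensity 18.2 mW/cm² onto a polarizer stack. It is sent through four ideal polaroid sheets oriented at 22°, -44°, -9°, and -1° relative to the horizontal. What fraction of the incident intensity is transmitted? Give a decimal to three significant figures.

I/I₀ ≈ 0.0936

I₁ = 18.2 mW/cm² · cos²(22°) = 15.65 mW/cm².
I₂ = I₁ · cos²(66°) = 15.65 · 0.1654 = 2.588 mW/cm².
I₃ = I₂ · cos²(35°) = 2.588 · 0.671 = 1.737 mW/cm².
I₄ = I₃ · cos²(8°) = 1.737 · 0.9806 = 1.703 mW/cm².
Transmitted fraction = 0.09358.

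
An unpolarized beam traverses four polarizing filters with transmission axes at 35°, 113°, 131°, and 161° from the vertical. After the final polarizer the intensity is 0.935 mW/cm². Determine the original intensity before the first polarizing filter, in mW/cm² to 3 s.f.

Unpolarized light through the first polarizer → I₁ = ½ I₀, now polarized at 35°.
I₂ = I₁ cos²(113° − 35°) = 0.5 I₀ · cos²(78°) = 0.02161 I₀.
I₃ = I₂ cos²(131° − 113°) = 0.02161 I₀ · cos²(18°) = 0.01955 I₀.
I₄ = I₃ cos²(161° − 131°) = 0.01955 I₀ · cos²(30°) = 0.01466 I₀.
So 0.935 mW/cm² = 0.01466 I₀, giving I₀ = 0.935/0.01466 = 63.77 mW/cm².

I₀ ≈ 63.8 mW/cm²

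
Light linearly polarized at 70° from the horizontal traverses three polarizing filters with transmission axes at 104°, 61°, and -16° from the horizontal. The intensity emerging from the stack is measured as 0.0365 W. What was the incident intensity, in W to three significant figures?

I₀ ≈ 1.96 W

I₁ = I₀ cos²(104° − 70°) = I₀ cos²(34°) = 0.6873 I₀.
I₂ = I₁ cos²(61° − 104°) = 0.6873 I₀ · cos²(43°) = 0.3676 I₀.
I₃ = I₂ cos²(-16° − 61°) = 0.3676 I₀ · cos²(77°) = 0.0186 I₀.
So 0.0365 W = 0.0186 I₀, giving I₀ = 0.0365/0.0186 = 1.962 W.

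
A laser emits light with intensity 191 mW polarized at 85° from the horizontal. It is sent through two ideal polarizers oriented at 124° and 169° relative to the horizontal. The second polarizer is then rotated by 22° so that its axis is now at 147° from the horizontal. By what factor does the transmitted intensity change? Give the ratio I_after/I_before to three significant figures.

I_new/I_old ≈ 1.69

Before rotation:
I₁ = I₀ cos²(124° − 85°) = I₀ cos²(39°) = 0.604 I₀.
I₂ = I₁ cos²(169° − 124°) = 0.604 I₀ · cos²(45°) = 0.302 I₀.
After rotation:
I₁ = I₀ cos²(124° − 85°) = I₀ cos²(39°) = 0.604 I₀.
I₂ = I₁ cos²(147° − 124°) = 0.604 I₀ · cos²(23°) = 0.5117 I₀.
Ratio = 0.5117 / 0.302 = 1.695.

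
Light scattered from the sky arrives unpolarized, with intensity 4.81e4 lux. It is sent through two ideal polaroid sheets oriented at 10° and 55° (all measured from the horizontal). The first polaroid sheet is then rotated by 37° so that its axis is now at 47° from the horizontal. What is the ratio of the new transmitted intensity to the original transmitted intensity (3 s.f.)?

Before rotation:
Unpolarized light through the first polarizer → I₁ = ½ I₀, now polarized at 10°.
I₂ = I₁ cos²(55° − 10°) = 0.5 I₀ · cos²(45°) = 0.25 I₀.
After rotation:
Unpolarized light through the first polarizer → I₁ = ½ I₀, now polarized at 47°.
I₂ = I₁ cos²(55° − 47°) = 0.5 I₀ · cos²(8°) = 0.4903 I₀.
Ratio = 0.4903 / 0.25 = 1.961.

I_new/I_old ≈ 1.96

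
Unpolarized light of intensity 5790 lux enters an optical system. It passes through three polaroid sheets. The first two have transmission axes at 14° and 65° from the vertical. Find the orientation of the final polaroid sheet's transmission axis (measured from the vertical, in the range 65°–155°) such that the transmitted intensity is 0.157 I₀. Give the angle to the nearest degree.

Unpolarized light through the first polarizer → I₁ = ½ I₀, now polarized at 14°.
I₂ = I₁ cos²(65° − 14°) = 0.5 I₀ · cos²(51°) = 0.198 I₀.
Need I₃/I₀ = 0.157, so cos²(θ − 65°) = 0.157 / 0.198 = 0.7928.
θ − 65° = arccos(√0.7928) = 27.1°, giving θ ≈ 65 + 27.1 = 92.1°.

θ ≈ 92°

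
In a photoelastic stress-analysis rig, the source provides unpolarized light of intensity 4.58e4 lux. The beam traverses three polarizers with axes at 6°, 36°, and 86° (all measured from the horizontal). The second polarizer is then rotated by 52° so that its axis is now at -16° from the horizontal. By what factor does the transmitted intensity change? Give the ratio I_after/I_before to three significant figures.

Before rotation:
Unpolarized light through the first polarizer → I₁ = ½ I₀, now polarized at 6°.
I₂ = I₁ cos²(36° − 6°) = 0.5 I₀ · cos²(30°) = 0.375 I₀.
I₃ = I₂ cos²(86° − 36°) = 0.375 I₀ · cos²(50°) = 0.1549 I₀.
After rotation:
Unpolarized light through the first polarizer → I₁ = ½ I₀, now polarized at 6°.
I₂ = I₁ cos²(-16° − 6°) = 0.5 I₀ · cos²(22°) = 0.4298 I₀.
Angle between axes 2 and 3: 78°. I₃ = 0.4298 I₀ · cos²(78°) = 0.01858 I₀.
Ratio = 0.01858 / 0.1549 = 0.1199.

I_new/I_old ≈ 0.120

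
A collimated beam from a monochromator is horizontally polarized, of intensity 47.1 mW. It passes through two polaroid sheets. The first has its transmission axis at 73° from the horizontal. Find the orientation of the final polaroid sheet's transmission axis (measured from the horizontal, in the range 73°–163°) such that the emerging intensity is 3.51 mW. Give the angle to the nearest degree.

I₁ = I₀ cos²(73° − 0°) = I₀ cos²(73°) = 0.08548 I₀.
Target fraction: 3.51 / 47.1 mW = 0.07452 of I₀.
Need I₂/I₀ = 0.07452, so cos²(θ − 73°) = 0.07452 / 0.08548 = 0.8718.
θ − 73° = arccos(√0.8718) = 21.0°, giving θ ≈ 73 + 21.0 = 94.0°.

θ ≈ 94°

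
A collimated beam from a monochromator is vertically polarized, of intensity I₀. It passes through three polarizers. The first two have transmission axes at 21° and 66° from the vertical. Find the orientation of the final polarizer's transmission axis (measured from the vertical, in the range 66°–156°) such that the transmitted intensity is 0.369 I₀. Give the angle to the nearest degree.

θ ≈ 89°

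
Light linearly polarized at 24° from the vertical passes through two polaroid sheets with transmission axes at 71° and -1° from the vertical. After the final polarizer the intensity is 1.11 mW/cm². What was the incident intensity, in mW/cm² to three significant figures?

I₀ ≈ 25.0 mW/cm²

By Malus's law, I₁ = I₀ cos²(71° − 24°) = I₀ cos²(47°) = 0.4651 I₀.
I₂ = I₁ cos²(-1° − 71°) = 0.4651 I₀ · cos²(72°) = 0.04442 I₀.
So 1.11 mW/cm² = 0.04442 I₀, giving I₀ = 1.11/0.04442 = 24.99 mW/cm².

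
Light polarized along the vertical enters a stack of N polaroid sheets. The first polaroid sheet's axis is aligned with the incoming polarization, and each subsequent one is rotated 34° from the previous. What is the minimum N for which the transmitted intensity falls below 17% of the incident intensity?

N = 6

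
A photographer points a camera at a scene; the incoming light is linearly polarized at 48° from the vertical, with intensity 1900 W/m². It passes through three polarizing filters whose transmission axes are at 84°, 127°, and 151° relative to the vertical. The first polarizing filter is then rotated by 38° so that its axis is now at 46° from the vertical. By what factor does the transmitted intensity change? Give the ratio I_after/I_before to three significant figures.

I_new/I_old ≈ 0.0698

Before rotation:
I₁ = I₀ cos²(84° − 48°) = I₀ cos²(36°) = 0.6545 I₀.
I₂ = I₁ cos²(127° − 84°) = 0.6545 I₀ · cos²(43°) = 0.3501 I₀.
I₃ = I₂ cos²(151° − 127°) = 0.3501 I₀ · cos²(24°) = 0.2922 I₀.
After rotation:
I₁ = I₀ cos²(46° − 48°) = I₀ cos²(2°) = 0.9988 I₀.
I₂ = I₁ cos²(127° − 46°) = 0.9988 I₀ · cos²(81°) = 0.02444 I₀.
I₃ = I₂ cos²(151° − 127°) = 0.02444 I₀ · cos²(24°) = 0.0204 I₀.
Ratio = 0.0204 / 0.2922 = 0.06982.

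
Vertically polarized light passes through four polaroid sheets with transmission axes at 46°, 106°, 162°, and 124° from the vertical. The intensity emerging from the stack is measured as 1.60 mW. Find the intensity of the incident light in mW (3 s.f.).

I₀ ≈ 68.3 mW

I₁ = I₀ cos²(46° − 0°) = I₀ cos²(46°) = 0.4826 I₀.
I₂ = I₁ cos²(106° − 46°) = 0.4826 I₀ · cos²(60°) = 0.1206 I₀.
I₃ = I₂ cos²(162° − 106°) = 0.1206 I₀ · cos²(56°) = 0.03772 I₀.
I₄ = I₃ cos²(124° − 162°) = 0.03772 I₀ · cos²(38°) = 0.02342 I₀.
So 1.60 mW = 0.02342 I₀, giving I₀ = 1.60/0.02342 = 68.3 mW.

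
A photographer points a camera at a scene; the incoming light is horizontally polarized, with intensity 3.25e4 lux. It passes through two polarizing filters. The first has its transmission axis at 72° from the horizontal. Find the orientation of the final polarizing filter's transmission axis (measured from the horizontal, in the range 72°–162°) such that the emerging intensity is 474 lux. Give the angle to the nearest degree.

θ ≈ 139°

By Malus's law, I₁ = I₀ cos²(72° − 0°) = I₀ cos²(72°) = 0.09549 I₀.
Target fraction: 474 / 3.25e4 lux = 0.01458 of I₀.
Need I₂/I₀ = 0.01458, so cos²(θ − 72°) = 0.01458 / 0.09549 = 0.1527.
θ − 72° = arccos(√0.1527) = 67.0°, giving θ ≈ 72 + 67.0 = 139.0°.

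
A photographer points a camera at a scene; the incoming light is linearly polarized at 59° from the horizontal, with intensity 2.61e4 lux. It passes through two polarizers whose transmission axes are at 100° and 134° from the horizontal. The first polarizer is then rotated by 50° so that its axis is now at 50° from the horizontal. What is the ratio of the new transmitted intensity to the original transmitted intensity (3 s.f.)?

Before rotation:
I₁ = I₀ cos²(100° − 59°) = I₀ cos²(41°) = 0.5696 I₀.
I₂ = I₁ cos²(134° − 100°) = 0.5696 I₀ · cos²(34°) = 0.3915 I₀.
After rotation:
I₁ = I₀ cos²(50° − 59°) = I₀ cos²(9°) = 0.9755 I₀.
I₂ = I₁ cos²(134° − 50°) = 0.9755 I₀ · cos²(84°) = 0.01066 I₀.
Ratio = 0.01066 / 0.3915 = 0.02723.

I_new/I_old ≈ 0.0272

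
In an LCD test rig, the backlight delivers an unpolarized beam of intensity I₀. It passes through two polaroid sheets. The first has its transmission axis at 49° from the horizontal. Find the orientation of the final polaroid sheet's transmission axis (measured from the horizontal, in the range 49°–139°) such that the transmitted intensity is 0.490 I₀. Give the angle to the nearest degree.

θ ≈ 57°

Unpolarized light through the first polarizer → I₁ = ½ I₀, now polarized at 49°.
Need I₂/I₀ = 0.49, so cos²(θ − 49°) = 0.49 / 0.5 = 0.98.
θ − 49° = arccos(√0.98) = 8.1°, giving θ ≈ 49 + 8.1 = 57.1°.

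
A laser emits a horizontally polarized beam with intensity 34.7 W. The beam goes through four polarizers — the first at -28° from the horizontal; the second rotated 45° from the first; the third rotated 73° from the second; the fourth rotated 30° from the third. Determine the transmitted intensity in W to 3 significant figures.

I ≈ 0.867 W

I₁ = 34.7 W · cos²(28°) = 27.05 W.
I₂ = I₁ · cos²(45°) = 27.05 · 0.5 = 13.53 W.
I₃ = I₂ · cos²(73°) = 13.53 · 0.08548 = 1.156 W.
I₄ = I₃ · cos²(30°) = 1.156 · 0.75 = 0.8672 W.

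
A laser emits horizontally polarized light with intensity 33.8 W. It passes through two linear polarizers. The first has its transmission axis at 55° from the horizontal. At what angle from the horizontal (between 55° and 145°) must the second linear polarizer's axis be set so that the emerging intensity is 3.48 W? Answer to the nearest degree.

I₁ = I₀ cos²(55° − 0°) = I₀ cos²(55°) = 0.329 I₀.
Target fraction: 3.48 / 33.8 W = 0.103 of I₀.
Need I₂/I₀ = 0.103, so cos²(θ − 55°) = 0.103 / 0.329 = 0.313.
θ − 55° = arccos(√0.313) = 56.0°, giving θ ≈ 55 + 56.0 = 111.0°.

θ ≈ 111°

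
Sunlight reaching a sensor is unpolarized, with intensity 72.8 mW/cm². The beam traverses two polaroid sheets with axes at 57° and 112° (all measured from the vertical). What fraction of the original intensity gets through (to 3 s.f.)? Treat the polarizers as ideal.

Unpolarized light through the first polarizer → I₁ = 72.8 mW/cm²/2 = 36.4 mW/cm², polarized at 57°.
I₂ = I₁ · cos²(55°) = 36.4 · 0.329 = 11.98 mW/cm².
Transmitted fraction = 0.1645.

I/I₀ ≈ 0.164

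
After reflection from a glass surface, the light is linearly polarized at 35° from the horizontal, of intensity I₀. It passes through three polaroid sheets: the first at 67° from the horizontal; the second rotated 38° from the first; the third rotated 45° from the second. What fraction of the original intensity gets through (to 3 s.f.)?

≈ 0.223 I₀

I₁ = I₀ cos²(67° − 35°) = I₀ cos²(32°) = 0.7192 I₀.
I₂ = I₁ cos²(38°) = 0.7192 · 0.621 I₀ = 0.4466 I₀.
I₃ = I₂ cos²(45°) = 0.4466 · 0.5 I₀ = 0.2233 I₀.
Transmitted fraction = 0.2233.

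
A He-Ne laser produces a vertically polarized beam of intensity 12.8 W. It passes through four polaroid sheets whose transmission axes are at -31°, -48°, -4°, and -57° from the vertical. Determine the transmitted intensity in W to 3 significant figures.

I₁ = 12.8 W · cos²(31°) = 9.405 W.
I₂ = I₁ · cos²(17°) = 9.405 · 0.9145 = 8.601 W.
I₃ = I₂ · cos²(44°) = 8.601 · 0.5174 = 4.45 W.
I₄ = I₃ · cos²(53°) = 4.45 · 0.3622 = 1.612 W.

I ≈ 1.61 W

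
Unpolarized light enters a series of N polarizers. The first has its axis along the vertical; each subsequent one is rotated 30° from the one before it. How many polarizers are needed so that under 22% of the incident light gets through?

First polarizer halves the unpolarized light: factor 1/2.
Each further stage multiplies by cos²(30°) = 0.75.
After N polarizers: T = 0.5·0.75^(N−1). Require T < 0.22 ⇒ N−1 > ln(0.22/0.5)/ln(0.75) = 2.85, so N−1 ≥ 3 and N = 4.
Check: N=4 gives T = 0.2109 < 0.22; N=3 gives T = 0.2813.

N = 4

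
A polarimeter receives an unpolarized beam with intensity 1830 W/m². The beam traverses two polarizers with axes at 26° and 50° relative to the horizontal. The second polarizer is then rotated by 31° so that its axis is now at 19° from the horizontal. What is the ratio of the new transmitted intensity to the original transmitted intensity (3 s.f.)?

Before rotation:
Unpolarized light through the first polarizer → I₁ = ½ I₀, now polarized at 26°.
I₂ = I₁ cos²(50° − 26°) = 0.5 I₀ · cos²(24°) = 0.4173 I₀.
After rotation:
Unpolarized light through the first polarizer → I₁ = ½ I₀, now polarized at 26°.
I₂ = I₁ cos²(19° − 26°) = 0.5 I₀ · cos²(7°) = 0.4926 I₀.
Ratio = 0.4926 / 0.4173 = 1.18.

I_new/I_old ≈ 1.18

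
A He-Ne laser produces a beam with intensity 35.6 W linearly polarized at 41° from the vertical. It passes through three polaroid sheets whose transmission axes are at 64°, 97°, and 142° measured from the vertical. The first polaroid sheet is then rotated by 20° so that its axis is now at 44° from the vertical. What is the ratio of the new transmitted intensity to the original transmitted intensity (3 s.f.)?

I_new/I_old ≈ 0.606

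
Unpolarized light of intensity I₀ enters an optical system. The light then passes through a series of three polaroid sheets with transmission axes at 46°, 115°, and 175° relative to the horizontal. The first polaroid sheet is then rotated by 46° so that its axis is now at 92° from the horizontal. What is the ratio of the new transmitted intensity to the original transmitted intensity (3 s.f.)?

I_new/I_old ≈ 6.60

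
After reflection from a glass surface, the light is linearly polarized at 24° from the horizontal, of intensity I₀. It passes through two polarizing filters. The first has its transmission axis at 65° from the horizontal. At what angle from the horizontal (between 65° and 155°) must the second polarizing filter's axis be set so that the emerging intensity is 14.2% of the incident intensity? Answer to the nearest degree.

I₁ = I₀ cos²(65° − 24°) = I₀ cos²(41°) = 0.5696 I₀.
Need I₂/I₀ = 0.142, so cos²(θ − 65°) = 0.142 / 0.5696 = 0.2493.
θ − 65° = arccos(√0.2493) = 60.0°, giving θ ≈ 65 + 60.0 = 125.0°.

θ ≈ 125°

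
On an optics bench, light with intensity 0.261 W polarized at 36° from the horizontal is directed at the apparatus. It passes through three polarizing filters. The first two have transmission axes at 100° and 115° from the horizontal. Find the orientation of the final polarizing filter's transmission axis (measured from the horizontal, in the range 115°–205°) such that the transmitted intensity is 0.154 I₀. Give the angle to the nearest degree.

θ ≈ 137°

I₁ = I₀ cos²(100° − 36°) = I₀ cos²(64°) = 0.1922 I₀.
I₂ = I₁ cos²(115° − 100°) = 0.1922 I₀ · cos²(15°) = 0.1793 I₀.
Need I₃/I₀ = 0.154, so cos²(θ − 115°) = 0.154 / 0.1793 = 0.8589.
θ − 115° = arccos(√0.8589) = 22.1°, giving θ ≈ 115 + 22.1 = 137.1°.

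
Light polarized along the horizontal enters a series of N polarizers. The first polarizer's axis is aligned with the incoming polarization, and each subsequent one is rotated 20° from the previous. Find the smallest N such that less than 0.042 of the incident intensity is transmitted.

N = 27

First polarizer is aligned with the polarization: full transmission.
Each further stage multiplies by cos²(20°) = 0.883.
After N polarizers: T = 0.883^(N−1). Require T < 0.042 ⇒ N−1 > ln(0.042)/ln(0.883) = 25.48, so N−1 ≥ 26 and N = 27.
Check: N=27 gives T = 0.03938 < 0.042; N=26 gives T = 0.0446.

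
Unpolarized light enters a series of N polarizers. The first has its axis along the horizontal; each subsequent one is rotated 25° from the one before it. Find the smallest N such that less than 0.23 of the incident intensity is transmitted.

First polarizer halves the unpolarized light: factor 1/2.
Each further stage multiplies by cos²(25°) = 0.8214.
After N polarizers: T = 0.5·0.8214^(N−1). Require T < 0.23 ⇒ N−1 > ln(0.23/0.5)/ln(0.8214) = 3.95, so N−1 ≥ 4 and N = 5.
Check: N=5 gives T = 0.2276 < 0.23; N=4 gives T = 0.2771.

N = 5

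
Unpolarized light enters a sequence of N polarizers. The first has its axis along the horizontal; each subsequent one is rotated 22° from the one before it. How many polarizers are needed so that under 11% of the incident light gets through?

First polarizer halves the unpolarized light: factor 1/2.
Each further stage multiplies by cos²(22°) = 0.8597.
After N polarizers: T = 0.5·0.8597^(N−1). Require T < 0.11 ⇒ N−1 > ln(0.11/0.5)/ln(0.8597) = 10.01, so N−1 ≥ 11 and N = 12.
Check: N=12 gives T = 0.09476 < 0.11; N=11 gives T = 0.1102.

N = 12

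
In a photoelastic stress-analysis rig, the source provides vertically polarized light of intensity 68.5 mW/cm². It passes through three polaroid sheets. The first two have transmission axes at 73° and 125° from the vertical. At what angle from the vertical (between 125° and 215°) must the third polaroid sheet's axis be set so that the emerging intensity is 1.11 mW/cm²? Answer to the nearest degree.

θ ≈ 170°

I₁ = I₀ cos²(73° − 0°) = I₀ cos²(73°) = 0.08548 I₀.
I₂ = I₁ cos²(125° − 73°) = 0.08548 I₀ · cos²(52°) = 0.0324 I₀.
Target fraction: 1.11 / 68.5 mW/cm² = 0.0162 of I₀.
Need I₃/I₀ = 0.0162, so cos²(θ − 125°) = 0.0162 / 0.0324 = 0.5001.
θ − 125° = arccos(√0.5001) = 45.0°, giving θ ≈ 125 + 45.0 = 170.0°.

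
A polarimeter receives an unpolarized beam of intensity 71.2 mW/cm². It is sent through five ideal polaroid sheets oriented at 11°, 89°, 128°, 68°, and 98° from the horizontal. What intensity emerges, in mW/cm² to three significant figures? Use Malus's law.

Unpolarized light through the first polarizer → I₁ = 71.2 mW/cm²/2 = 35.6 mW/cm², polarized at 11°.
I₂ = I₁ · cos²(78°) = 35.6 · 0.04323 = 1.539 mW/cm².
I₃ = I₂ · cos²(39°) = 1.539 · 0.604 = 0.9294 mW/cm².
I₄ = I₃ · cos²(60°) = 0.9294 · 0.25 = 0.2324 mW/cm².
I₅ = I₄ · cos²(30°) = 0.2324 · 0.75 = 0.1743 mW/cm².

I ≈ 0.174 mW/cm²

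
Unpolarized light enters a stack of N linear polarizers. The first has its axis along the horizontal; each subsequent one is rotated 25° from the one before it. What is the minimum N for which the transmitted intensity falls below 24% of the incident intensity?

First polarizer halves the unpolarized light: factor 1/2.
Each further stage multiplies by cos²(25°) = 0.8214.
After N polarizers: T = 0.5·0.8214^(N−1). Require T < 0.24 ⇒ N−1 > ln(0.24/0.5)/ln(0.8214) = 3.73, so N−1 ≥ 4 and N = 5.
Check: N=5 gives T = 0.2276 < 0.24; N=4 gives T = 0.2771.

N = 5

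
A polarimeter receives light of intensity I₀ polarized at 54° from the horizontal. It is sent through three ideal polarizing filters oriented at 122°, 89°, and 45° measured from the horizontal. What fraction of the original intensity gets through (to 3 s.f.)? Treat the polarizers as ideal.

≈ 0.0511 I₀

I₁ = I₀ cos²(122° − 54°) = I₀ cos²(68°) = 0.1403 I₀.
I₂ = I₁ cos²(89° − 122°) = 0.1403 I₀ · cos²(33°) = 0.0987 I₀.
I₃ = I₂ cos²(45° − 89°) = 0.0987 I₀ · cos²(44°) = 0.05107 I₀.
Transmitted fraction = 0.05107.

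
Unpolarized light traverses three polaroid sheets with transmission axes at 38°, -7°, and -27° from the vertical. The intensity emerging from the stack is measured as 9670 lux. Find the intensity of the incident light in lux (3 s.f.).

Unpolarized light through the first polarizer → I₁ = ½ I₀, now polarized at 38°.
I₂ = I₁ cos²(-7° − 38°) = 0.5 I₀ · cos²(45°) = 0.25 I₀.
I₃ = I₂ cos²(-27° + 7°) = 0.25 I₀ · cos²(20°) = 0.2208 I₀.
So 9670 lux = 0.2208 I₀, giving I₀ = 9670/0.2208 = 4.38e+04 lux.

I₀ ≈ 4.38e4 lux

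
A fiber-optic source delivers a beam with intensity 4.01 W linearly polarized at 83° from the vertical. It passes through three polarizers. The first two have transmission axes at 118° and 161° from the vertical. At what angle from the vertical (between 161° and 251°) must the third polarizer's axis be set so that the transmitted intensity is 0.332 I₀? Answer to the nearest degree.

I₁ = I₀ cos²(118° − 83°) = I₀ cos²(35°) = 0.671 I₀.
I₂ = I₁ cos²(161° − 118°) = 0.671 I₀ · cos²(43°) = 0.3589 I₀.
Need I₃/I₀ = 0.332, so cos²(θ − 161°) = 0.332 / 0.3589 = 0.925.
θ − 161° = arccos(√0.925) = 15.9°, giving θ ≈ 161 + 15.9 = 176.9°.

θ ≈ 177°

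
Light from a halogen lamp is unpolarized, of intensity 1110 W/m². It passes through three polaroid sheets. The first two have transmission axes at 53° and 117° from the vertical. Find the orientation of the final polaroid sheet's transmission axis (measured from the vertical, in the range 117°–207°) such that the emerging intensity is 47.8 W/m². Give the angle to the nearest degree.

θ ≈ 165°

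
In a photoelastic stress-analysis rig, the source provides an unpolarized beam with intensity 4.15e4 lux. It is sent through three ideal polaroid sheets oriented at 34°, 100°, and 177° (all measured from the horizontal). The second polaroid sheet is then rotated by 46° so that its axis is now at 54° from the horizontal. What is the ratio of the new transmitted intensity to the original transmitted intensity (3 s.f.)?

Before rotation:
Unpolarized light through the first polarizer → I₁ = ½ I₀, now polarized at 34°.
I₂ = I₁ cos²(100° − 34°) = 0.5 I₀ · cos²(66°) = 0.08272 I₀.
I₃ = I₂ cos²(177° − 100°) = 0.08272 I₀ · cos²(77°) = 0.004186 I₀.
After rotation:
Unpolarized light through the first polarizer → I₁ = ½ I₀, now polarized at 34°.
I₂ = I₁ cos²(54° − 34°) = 0.5 I₀ · cos²(20°) = 0.4415 I₀.
Angle between axes 2 and 3: 57°. I₃ = 0.4415 I₀ · cos²(57°) = 0.131 I₀.
Ratio = 0.131 / 0.004186 = 31.29.

I_new/I_old ≈ 31.3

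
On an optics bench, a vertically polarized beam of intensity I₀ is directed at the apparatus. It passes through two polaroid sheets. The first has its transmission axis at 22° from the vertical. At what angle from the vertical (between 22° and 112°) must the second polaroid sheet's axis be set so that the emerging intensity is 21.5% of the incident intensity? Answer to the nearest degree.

I₁ = I₀ cos²(22° − 0°) = I₀ cos²(22°) = 0.8597 I₀.
Need I₂/I₀ = 0.215, so cos²(θ − 22°) = 0.215 / 0.8597 = 0.2501.
θ − 22° = arccos(√0.2501) = 60.0°, giving θ ≈ 22 + 60.0 = 82.0°.

θ ≈ 82°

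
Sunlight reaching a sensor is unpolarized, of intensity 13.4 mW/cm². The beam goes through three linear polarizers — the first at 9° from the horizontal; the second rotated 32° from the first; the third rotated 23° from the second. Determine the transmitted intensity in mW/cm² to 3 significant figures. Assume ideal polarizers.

Unpolarized light through the first polarizer → I₁ = 13.4 mW/cm²/2 = 6.7 mW/cm², polarized at 9°.
I₂ = I₁ · cos²(32°) = 6.7 · 0.7192 = 4.819 mW/cm².
I₃ = I₂ · cos²(23°) = 4.819 · 0.8473 = 4.083 mW/cm².

I ≈ 4.08 mW/cm²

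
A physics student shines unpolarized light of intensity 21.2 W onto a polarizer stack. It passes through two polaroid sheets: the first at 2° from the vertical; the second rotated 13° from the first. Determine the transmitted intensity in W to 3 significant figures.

Unpolarized light through the first polarizer → I₁ = 21.2 W/2 = 10.6 W, polarized at 2°.
I₂ = I₁ · cos²(13°) = 10.6 · 0.9494 = 10.06 W.

I ≈ 10.1 W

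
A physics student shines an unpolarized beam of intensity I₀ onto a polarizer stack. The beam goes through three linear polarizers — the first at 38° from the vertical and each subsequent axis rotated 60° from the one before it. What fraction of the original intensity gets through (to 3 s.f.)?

Unpolarized light through the first polarizer → I₁ = ½ I₀, now polarized at 38°.
I₂ = I₁ cos²(60°) = 0.5 · 0.25 I₀ = 0.125 I₀.
I₃ = I₂ cos²(60°) = 0.125 · 0.25 I₀ = 0.03125 I₀.
Transmitted fraction = 0.03125.

≈ 0.0313 I₀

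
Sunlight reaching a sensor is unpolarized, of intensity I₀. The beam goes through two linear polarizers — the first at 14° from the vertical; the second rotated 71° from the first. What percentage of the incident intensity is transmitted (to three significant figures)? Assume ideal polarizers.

Unpolarized light through the first polarizer → I₁ = ½ I₀, now polarized at 14°.
I₂ = I₁ cos²(71°) = 0.5 · 0.106 I₀ = 0.053 I₀.
That is 5.3% of the incident intensity.

≈ 5.30%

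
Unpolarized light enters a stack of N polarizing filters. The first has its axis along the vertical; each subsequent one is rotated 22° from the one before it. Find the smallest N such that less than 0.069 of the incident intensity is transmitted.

N = 15

First polarizer halves the unpolarized light: factor 1/2.
Each further stage multiplies by cos²(22°) = 0.8597.
After N polarizers: T = 0.5·0.8597^(N−1). Require T < 0.069 ⇒ N−1 > ln(0.069/0.5)/ln(0.8597) = 13.10, so N−1 ≥ 14 and N = 15.
Check: N=15 gives T = 0.0602 < 0.069; N=14 gives T = 0.07003.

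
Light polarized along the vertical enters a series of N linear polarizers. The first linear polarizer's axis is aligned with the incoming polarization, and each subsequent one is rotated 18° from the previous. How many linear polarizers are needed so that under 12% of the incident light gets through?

N = 23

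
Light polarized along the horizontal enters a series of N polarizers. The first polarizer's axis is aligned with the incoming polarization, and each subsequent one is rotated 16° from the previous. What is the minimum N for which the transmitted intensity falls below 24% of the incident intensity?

First polarizer is aligned with the polarization: full transmission.
Each further stage multiplies by cos²(16°) = 0.924.
After N polarizers: T = 0.924^(N−1). Require T < 0.24 ⇒ N−1 > ln(0.24)/ln(0.924) = 18.06, so N−1 ≥ 19 and N = 20.
Check: N=20 gives T = 0.2228 < 0.24; N=19 gives T = 0.2412.

N = 20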